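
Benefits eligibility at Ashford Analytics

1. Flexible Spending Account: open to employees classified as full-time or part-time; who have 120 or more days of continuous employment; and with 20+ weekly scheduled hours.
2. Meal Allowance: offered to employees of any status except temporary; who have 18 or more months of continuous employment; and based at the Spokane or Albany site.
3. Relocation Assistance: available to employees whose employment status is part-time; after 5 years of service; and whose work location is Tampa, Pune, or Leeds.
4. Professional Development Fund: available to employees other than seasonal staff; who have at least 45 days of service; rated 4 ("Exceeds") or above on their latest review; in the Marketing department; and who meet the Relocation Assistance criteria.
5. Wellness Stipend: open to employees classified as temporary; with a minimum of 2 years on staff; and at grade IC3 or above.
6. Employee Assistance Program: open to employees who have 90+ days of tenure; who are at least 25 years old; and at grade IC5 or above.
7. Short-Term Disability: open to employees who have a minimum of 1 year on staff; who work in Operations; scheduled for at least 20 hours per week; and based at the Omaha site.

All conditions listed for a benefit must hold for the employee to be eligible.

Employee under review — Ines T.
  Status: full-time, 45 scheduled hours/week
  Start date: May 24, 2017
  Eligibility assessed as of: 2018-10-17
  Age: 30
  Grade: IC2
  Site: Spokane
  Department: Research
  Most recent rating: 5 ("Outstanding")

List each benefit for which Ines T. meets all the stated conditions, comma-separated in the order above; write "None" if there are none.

Service from May 24, 2017 to 2018-10-17: 511 days.
Flexible Spending Account — status full-time ✓; service 511 days ≥ 120 days ✓; 45 hrs/wk ≥ 20 ✓ → eligible.
Meal Allowance — status full-time ✓ (not excluded); service 511 days < 18 months (≈540 days) ✗ → not eligible.
Relocation Assistance — status full-time ✗ (requires part-time) → not eligible.
Professional Development Fund — status full-time ✓ (not excluded); service 511 days ≥ 45 days ✓; rating 5 ≥ 4 ✓; dept Research ✗ → not eligible.
Wellness Stipend — status full-time ✗ (requires temporary) → not eligible.
Employee Assistance Program — service 511 days ≥ 90 days ✓; age 30 ≥ 25 ✓; grade IC2 < IC5 ✗ → not eligible.
Short-Term Disability — service 511 days ≥ 1 year (≈365 days) ✓; dept Research ✗ → not eligible.

Flexible Spending Account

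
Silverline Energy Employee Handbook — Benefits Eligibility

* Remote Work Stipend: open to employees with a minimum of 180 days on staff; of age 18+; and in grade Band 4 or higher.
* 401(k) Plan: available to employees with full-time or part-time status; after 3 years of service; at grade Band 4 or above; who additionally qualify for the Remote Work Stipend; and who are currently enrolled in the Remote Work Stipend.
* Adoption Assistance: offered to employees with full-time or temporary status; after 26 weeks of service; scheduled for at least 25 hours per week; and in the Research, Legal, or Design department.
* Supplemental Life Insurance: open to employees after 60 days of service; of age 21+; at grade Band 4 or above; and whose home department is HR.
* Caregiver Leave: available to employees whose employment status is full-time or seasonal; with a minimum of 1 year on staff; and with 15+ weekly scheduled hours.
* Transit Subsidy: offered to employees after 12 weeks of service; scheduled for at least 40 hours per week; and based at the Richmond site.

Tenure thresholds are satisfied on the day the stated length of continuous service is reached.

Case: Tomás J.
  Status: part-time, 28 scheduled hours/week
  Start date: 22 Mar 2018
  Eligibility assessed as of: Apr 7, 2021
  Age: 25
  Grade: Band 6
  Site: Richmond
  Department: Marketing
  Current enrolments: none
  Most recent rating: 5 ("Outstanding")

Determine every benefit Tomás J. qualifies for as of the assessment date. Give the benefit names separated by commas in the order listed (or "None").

Remote Work Stipend

Service from 22 Mar 2018 to Apr 7, 2021: 1112 days.
Remote Work Stipend — service 1112 days ≥ 180 days ✓; age 25 ≥ 18 ✓; grade Band 6 ≥ Band 4 ✓ → eligible.
401(k) Plan — status part-time ✓; service 1112 days ≥ 3 years (≈1095 days) ✓; grade Band 6 ≥ Band 4 ✓; eligible for Remote Work Stipend ✓; not enrolled in Remote Work Stipend ✗ → not eligible.
Adoption Assistance — status part-time ✗ (requires full-time or temporary) → not eligible.
Supplemental Life Insurance — service 1112 days ≥ 60 days ✓; age 25 ≥ 21 ✓; grade Band 6 ≥ Band 4 ✓; dept Marketing ✗ → not eligible.
Caregiver Leave — status part-time ✗ (requires full-time or seasonal) → not eligible.
Transit Subsidy — service 1112 days ≥ 12 weeks (≈84 days) ✓; 28 hrs/wk < 40 ✗ → not eligible.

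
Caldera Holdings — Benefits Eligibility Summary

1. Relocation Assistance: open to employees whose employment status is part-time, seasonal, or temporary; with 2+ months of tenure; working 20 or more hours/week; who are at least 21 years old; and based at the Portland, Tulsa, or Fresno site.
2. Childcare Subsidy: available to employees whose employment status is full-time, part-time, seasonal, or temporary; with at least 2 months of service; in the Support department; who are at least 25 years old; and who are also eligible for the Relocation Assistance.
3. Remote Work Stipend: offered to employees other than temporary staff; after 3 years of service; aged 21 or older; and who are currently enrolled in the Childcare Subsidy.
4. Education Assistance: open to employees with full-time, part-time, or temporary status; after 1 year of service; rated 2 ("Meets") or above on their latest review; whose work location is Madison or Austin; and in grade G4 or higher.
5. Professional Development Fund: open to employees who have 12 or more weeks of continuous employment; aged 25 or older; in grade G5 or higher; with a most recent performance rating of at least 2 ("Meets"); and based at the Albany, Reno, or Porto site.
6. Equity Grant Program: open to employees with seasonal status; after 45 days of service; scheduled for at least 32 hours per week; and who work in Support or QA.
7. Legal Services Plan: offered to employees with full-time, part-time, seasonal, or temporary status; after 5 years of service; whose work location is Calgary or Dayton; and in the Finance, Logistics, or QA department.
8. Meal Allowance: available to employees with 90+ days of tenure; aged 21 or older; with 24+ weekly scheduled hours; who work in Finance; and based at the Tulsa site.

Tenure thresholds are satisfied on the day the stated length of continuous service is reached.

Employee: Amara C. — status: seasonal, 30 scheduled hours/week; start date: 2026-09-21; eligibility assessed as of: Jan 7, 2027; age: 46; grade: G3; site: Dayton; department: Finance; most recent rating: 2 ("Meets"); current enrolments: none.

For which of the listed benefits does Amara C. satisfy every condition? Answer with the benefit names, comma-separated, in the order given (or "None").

None

Service from 2026-09-21 to Jan 7, 2027: 108 days.
Relocation Assistance — status seasonal ✓; service 108 days ≥ 2 months (≈60 days) ✓; 30 hrs/wk ≥ 20 ✓; age 46 ≥ 21 ✓; site Dayton ✗ (not Portland, Tulsa, or Fresno) → not eligible.
Childcare Subsidy — status seasonal ✓; service 108 days ≥ 2 months (≈60 days) ✓; dept Finance ✗ → not eligible.
Remote Work Stipend — status seasonal ✓ (not excluded); service 108 days < 3 years (≈1095 days) ✗ → not eligible.
Education Assistance — status seasonal ✗ (requires full-time, part-time, or temporary) → not eligible.
Professional Development Fund — service 108 days ≥ 12 weeks (≈84 days) ✓; age 46 ≥ 25 ✓; grade G3 < G5 ✗ → not eligible.
Equity Grant Program — status seasonal ✓; service 108 days ≥ 45 days ✓; 30 hrs/wk < 32 ✗ → not eligible.
Legal Services Plan — status seasonal ✓; service 108 days < 5 years (≈1825 days) ✗ → not eligible.
Meal Allowance — service 108 days ≥ 90 days ✓; age 46 ≥ 21 ✓; 30 hrs/wk ≥ 24 ✓; dept Finance ✓; site Dayton ✗ (not Tulsa) → not eligible.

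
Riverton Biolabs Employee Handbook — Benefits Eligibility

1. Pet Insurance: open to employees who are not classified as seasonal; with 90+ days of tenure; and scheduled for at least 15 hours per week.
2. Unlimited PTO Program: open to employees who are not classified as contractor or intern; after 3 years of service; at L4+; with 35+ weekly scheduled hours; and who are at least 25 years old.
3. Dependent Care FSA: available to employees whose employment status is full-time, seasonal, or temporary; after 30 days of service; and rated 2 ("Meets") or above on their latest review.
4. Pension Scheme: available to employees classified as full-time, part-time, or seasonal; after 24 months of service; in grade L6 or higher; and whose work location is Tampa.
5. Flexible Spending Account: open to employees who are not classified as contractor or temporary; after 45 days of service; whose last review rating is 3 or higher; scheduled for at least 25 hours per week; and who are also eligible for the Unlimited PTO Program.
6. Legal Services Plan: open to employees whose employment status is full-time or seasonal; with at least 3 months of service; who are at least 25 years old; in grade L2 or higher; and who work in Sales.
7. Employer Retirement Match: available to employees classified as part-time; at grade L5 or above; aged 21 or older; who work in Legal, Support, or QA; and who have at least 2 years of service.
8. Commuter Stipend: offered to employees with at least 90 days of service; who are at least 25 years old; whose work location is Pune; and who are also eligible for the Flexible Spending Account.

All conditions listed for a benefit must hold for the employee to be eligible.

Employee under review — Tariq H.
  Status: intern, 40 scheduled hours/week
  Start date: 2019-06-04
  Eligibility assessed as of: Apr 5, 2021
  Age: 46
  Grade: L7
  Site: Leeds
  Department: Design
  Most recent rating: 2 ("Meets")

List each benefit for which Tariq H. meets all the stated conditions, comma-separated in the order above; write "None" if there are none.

Service from 2019-06-04 to Apr 5, 2021: 671 days.
Pet Insurance — status intern ✓ (not excluded); service 671 days ≥ 90 days ✓; 40 hrs/wk ≥ 15 ✓ → eligible.
Unlimited PTO Program — status intern ✗ (excluded) → not eligible.
Dependent Care FSA — status intern ✗ (requires full-time, seasonal, or temporary) → not eligible.
Pension Scheme — status intern ✗ (requires full-time, part-time, or seasonal) → not eligible.
Flexible Spending Account — status intern ✓ (not excluded); service 671 days ≥ 45 days ✓; rating 2 < 3 ✗ → not eligible.
Legal Services Plan — status intern ✗ (requires full-time or seasonal) → not eligible.
Employer Retirement Match — status intern ✗ (requires part-time) → not eligible.
Commuter Stipend — service 671 days ≥ 90 days ✓; age 46 ≥ 25 ✓; site Leeds ✗ (not Pune) → not eligible.

Pet Insurance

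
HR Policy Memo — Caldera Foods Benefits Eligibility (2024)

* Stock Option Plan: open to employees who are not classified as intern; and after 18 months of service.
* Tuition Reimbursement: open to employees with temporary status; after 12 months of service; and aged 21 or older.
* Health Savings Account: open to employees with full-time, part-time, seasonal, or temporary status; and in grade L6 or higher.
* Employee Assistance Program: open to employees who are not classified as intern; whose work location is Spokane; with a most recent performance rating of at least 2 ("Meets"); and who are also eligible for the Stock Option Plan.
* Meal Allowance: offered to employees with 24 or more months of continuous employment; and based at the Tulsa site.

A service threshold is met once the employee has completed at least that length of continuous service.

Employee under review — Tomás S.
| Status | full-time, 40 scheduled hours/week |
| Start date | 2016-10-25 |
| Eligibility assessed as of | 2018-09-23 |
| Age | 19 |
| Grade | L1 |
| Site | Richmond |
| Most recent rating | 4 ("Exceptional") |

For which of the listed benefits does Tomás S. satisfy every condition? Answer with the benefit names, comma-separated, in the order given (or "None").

Service from 2016-10-25 to 2018-09-23: 698 days.
Stock Option Plan — status full-time ✓ (not excluded); service 698 days ≥ 18 months (≈540 days) ✓ → eligible.
Tuition Reimbursement — status full-time ✗ (requires temporary) → not eligible.
Health Savings Account — status full-time ✓; grade L1 < L6 ✗ → not eligible.
Employee Assistance Program — status full-time ✓ (not excluded); site Richmond ✗ (not Spokane) → not eligible.
Meal Allowance — service 698 days < 24 months (≈720 days) ✗ → not eligible.

Stock Option Plan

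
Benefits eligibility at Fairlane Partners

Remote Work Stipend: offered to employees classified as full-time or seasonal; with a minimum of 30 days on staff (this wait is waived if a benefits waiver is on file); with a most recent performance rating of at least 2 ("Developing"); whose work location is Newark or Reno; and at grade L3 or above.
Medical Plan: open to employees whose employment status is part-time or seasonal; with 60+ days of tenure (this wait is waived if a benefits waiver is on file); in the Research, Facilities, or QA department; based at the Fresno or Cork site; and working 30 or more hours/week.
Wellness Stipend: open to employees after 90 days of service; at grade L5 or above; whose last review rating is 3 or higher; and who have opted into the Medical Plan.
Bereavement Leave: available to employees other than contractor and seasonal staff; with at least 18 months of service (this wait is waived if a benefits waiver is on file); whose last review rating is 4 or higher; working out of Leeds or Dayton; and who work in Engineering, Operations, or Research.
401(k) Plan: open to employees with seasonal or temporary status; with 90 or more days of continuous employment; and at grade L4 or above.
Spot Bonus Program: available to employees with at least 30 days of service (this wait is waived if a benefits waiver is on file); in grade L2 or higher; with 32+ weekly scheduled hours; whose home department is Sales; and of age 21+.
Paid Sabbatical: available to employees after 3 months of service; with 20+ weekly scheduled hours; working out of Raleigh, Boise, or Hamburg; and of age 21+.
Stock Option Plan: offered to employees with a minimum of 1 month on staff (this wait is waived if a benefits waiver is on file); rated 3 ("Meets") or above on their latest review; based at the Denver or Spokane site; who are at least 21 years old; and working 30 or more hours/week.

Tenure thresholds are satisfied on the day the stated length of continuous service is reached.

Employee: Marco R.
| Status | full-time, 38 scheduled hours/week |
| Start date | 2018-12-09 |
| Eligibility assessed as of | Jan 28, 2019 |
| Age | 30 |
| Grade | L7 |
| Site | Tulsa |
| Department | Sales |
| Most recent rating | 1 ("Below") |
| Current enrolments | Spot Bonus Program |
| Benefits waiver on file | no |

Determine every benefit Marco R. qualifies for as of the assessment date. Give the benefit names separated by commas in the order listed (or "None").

Service from 2018-12-09 to Jan 28, 2019: 50 days.
Remote Work Stipend — status full-time ✓; no waiver, service 50 days ≥ 30 days ✓; rating 1 < 2 ✗ → not eligible.
Medical Plan — status full-time ✗ (requires part-time or seasonal) → not eligible.
Wellness Stipend — service 50 days < 90 days ✗ → not eligible.
Bereavement Leave — status full-time ✓ (not excluded); no waiver, service 50 days < 18 months (≈540 days) ✗ → not eligible.
401(k) Plan — status full-time ✗ (requires seasonal or temporary) → not eligible.
Spot Bonus Program — no waiver, service 50 days ≥ 30 days ✓; grade L7 ≥ L2 ✓; 38 hrs/wk ≥ 32 ✓; dept Sales ✓; age 30 ≥ 21 ✓ → eligible.
Paid Sabbatical — service 50 days < 3 months (≈90 days) ✗ → not eligible.
Stock Option Plan — no waiver, service 50 days ≥ 1 month (≈30 days) ✓; rating 1 < 3 ✗ → not eligible.

Spot Bonus Program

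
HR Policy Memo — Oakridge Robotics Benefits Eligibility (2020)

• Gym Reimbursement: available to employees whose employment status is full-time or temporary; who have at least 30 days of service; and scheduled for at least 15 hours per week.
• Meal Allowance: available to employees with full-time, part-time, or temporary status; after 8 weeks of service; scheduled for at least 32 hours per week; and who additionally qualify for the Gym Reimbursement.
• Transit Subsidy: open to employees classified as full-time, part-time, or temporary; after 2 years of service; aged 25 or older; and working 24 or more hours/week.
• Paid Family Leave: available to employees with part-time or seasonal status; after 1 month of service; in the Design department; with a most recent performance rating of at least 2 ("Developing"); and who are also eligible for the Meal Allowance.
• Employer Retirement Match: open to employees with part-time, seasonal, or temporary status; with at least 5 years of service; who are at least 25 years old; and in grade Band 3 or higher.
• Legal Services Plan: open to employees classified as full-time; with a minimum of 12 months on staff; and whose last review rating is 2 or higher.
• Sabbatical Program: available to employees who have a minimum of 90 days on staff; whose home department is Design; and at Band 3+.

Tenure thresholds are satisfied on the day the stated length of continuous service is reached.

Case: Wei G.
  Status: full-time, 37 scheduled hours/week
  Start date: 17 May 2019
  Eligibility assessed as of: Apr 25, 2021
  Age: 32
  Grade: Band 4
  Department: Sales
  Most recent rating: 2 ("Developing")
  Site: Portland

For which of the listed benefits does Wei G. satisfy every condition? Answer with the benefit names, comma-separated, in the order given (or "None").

Service from 17 May 2019 to Apr 25, 2021: 709 days.
Gym Reimbursement — status full-time ✓; service 709 days ≥ 30 days ✓; 37 hrs/wk ≥ 15 ✓ → eligible.
Meal Allowance — status full-time ✓; service 709 days ≥ 8 weeks (≈56 days) ✓; 37 hrs/wk ≥ 32 ✓; eligible for Gym Reimbursement ✓ → eligible.
Transit Subsidy — status full-time ✓; service 709 days < 2 years (≈730 days) ✗ → not eligible.
Paid Family Leave — status full-time ✗ (requires part-time or seasonal) → not eligible.
Employer Retirement Match — status full-time ✗ (requires part-time, seasonal, or temporary) → not eligible.
Legal Services Plan — status full-time ✓; service 709 days ≥ 12 months (≈360 days) ✓; rating 2 ≥ 2 ✓ → eligible.
Sabbatical Program — service 709 days ≥ 90 days ✓; dept Sales ✗ → not eligible.

Gym Reimbursement, Meal Allowance, Legal Services Plan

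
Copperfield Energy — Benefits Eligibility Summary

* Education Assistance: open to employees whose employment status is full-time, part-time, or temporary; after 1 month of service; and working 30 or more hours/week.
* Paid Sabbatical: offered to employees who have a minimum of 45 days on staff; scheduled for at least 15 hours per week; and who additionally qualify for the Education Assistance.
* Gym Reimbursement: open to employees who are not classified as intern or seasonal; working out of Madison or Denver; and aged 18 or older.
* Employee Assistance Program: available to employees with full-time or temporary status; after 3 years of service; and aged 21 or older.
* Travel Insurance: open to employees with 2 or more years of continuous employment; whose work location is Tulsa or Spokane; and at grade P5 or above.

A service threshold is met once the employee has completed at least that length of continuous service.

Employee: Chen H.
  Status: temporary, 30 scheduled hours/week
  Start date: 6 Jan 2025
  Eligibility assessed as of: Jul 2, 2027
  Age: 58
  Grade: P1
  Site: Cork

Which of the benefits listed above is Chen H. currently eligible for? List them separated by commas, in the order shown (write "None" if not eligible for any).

Education Assistance, Paid Sabbatical

Service from 6 Jan 2025 to Jul 2, 2027: 907 days.
Education Assistance — status temporary ✓; service 907 days ≥ 1 month (≈30 days) ✓; 30 hrs/wk ≥ 30 ✓ → eligible.
Paid Sabbatical — service 907 days ≥ 45 days ✓; 30 hrs/wk ≥ 15 ✓; eligible for Education Assistance ✓ → eligible.
Gym Reimbursement — status temporary ✓ (not excluded); site Cork ✗ (not Madison or Denver) → not eligible.
Employee Assistance Program — status temporary ✓; service 907 days < 3 years (≈1095 days) ✗ → not eligible.
Travel Insurance — service 907 days ≥ 2 years (≈730 days) ✓; site Cork ✗ (not Tulsa or Spokane) → not eligible.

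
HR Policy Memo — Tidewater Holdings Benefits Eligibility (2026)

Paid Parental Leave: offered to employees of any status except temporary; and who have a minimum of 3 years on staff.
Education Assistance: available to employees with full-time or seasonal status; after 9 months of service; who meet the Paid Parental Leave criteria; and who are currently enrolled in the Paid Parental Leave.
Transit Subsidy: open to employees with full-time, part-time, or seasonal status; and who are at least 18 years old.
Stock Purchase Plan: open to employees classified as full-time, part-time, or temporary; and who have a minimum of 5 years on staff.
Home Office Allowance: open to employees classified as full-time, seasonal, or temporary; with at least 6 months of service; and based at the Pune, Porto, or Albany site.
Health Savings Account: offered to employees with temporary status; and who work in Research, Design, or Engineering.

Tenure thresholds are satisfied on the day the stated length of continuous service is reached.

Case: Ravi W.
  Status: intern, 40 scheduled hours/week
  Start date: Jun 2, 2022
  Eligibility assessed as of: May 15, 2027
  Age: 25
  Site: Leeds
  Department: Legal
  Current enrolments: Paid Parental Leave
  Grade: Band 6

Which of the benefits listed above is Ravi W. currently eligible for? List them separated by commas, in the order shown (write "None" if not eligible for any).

Paid Parental Leave

Service from Jun 2, 2022 to May 15, 2027: 1808 days.
Paid Parental Leave — status intern ✓ (not excluded); service 1808 days ≥ 3 years (≈1095 days) ✓ → eligible.
Education Assistance — status intern ✗ (requires full-time or seasonal) → not eligible.
Transit Subsidy — status intern ✗ (requires full-time, part-time, or seasonal) → not eligible.
Stock Purchase Plan — status intern ✗ (requires full-time, part-time, or temporary) → not eligible.
Home Office Allowance — status intern ✗ (requires full-time, seasonal, or temporary) → not eligible.
Health Savings Account — status intern ✗ (requires temporary) → not eligible.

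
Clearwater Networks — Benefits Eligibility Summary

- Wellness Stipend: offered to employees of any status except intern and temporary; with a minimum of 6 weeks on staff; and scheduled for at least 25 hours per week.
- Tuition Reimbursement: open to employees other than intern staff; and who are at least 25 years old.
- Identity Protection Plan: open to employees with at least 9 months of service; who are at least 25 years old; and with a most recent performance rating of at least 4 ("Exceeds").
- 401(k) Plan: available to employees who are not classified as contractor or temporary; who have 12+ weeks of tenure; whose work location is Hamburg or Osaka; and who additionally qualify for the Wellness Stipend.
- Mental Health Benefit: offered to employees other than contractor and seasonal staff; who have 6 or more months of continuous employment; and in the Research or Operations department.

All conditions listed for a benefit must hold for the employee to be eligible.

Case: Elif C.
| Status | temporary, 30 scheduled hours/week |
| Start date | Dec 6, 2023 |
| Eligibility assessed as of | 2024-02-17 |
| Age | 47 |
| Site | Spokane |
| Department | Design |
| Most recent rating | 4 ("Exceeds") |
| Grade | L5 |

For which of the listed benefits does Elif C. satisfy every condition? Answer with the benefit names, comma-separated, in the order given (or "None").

Tuition Reimbursement

Service from Dec 6, 2023 to 2024-02-17: 73 days.
Wellness Stipend — status temporary ✗ (excluded) → not eligible.
Tuition Reimbursement — status temporary ✓ (not excluded); age 47 ≥ 25 ✓ → eligible.
Identity Protection Plan — service 73 days < 9 months (≈270 days) ✗ → not eligible.
401(k) Plan — status temporary ✗ (excluded) → not eligible.
Mental Health Benefit — status temporary ✓ (not excluded); service 73 days < 6 months (≈180 days) ✗ → not eligible.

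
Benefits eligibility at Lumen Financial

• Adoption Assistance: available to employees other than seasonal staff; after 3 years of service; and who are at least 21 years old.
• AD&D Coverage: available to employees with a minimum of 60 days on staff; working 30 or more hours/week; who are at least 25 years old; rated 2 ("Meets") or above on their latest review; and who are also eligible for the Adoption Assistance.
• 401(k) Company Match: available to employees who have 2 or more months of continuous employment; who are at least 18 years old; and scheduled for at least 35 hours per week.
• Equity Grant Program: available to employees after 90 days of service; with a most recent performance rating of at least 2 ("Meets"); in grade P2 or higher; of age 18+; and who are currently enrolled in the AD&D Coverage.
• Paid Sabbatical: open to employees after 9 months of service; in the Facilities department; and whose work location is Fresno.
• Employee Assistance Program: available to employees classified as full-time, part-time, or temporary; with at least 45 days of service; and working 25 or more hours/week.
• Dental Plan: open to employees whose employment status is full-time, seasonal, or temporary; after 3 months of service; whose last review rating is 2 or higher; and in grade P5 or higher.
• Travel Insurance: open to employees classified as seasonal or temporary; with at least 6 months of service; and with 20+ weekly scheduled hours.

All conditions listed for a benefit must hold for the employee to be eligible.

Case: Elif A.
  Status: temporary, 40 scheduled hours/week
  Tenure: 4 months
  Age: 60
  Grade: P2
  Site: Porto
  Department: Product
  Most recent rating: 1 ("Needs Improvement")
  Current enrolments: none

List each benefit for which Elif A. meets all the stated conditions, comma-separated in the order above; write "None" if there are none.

Adoption Assistance — status temporary ✓ (not excluded); service 4 months < 3 years (≈1095 days) ✗ → not eligible.
AD&D Coverage — service 4 months ≥ 60 days ✓; 40 hrs/wk ≥ 30 ✓; age 60 ≥ 25 ✓; rating 1 < 2 ✗ → not eligible.
401(k) Company Match — service 4 months ≥ 2 months ✓; age 60 ≥ 18 ✓; 40 hrs/wk ≥ 35 ✓ → eligible.
Equity Grant Program — service 4 months ≥ 90 days ✓; rating 1 < 2 ✗ → not eligible.
Paid Sabbatical — service 4 months < 9 months ✗ → not eligible.
Employee Assistance Program — status temporary ✓; service 4 months ≥ 45 days ✓; 40 hrs/wk ≥ 25 ✓ → eligible.
Dental Plan — status temporary ✓; service 4 months ≥ 3 months ✓; rating 1 < 2 ✗ → not eligible.
Travel Insurance — status temporary ✓; service 4 months < 6 months ✗ → not eligible.

401(k) Company Match, Employee Assistance Program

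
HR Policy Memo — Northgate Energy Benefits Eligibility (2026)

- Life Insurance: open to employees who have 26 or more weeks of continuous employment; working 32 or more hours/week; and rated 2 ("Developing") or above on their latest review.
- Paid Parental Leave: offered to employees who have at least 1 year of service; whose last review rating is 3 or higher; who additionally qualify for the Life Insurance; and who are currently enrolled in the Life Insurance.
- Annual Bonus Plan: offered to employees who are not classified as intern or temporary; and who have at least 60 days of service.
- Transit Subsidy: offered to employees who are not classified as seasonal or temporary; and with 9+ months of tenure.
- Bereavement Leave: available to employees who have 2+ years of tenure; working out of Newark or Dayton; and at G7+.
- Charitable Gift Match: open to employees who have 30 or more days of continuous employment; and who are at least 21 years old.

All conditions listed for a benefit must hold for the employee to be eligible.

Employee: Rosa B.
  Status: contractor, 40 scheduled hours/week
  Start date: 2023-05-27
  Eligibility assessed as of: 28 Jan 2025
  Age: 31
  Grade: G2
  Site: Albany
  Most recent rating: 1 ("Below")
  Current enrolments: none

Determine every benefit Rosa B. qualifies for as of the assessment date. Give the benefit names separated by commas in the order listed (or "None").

Annual Bonus Plan, Transit Subsidy, Charitable Gift Match

Service from 2023-05-27 to 28 Jan 2025: 612 days.
Life Insurance — service 612 days ≥ 26 weeks (≈182 days) ✓; 40 hrs/wk ≥ 32 ✓; rating 1 < 2 ✗ → not eligible.
Paid Parental Leave — service 612 days ≥ 1 year (≈365 days) ✓; rating 1 < 3 ✗ → not eligible.
Annual Bonus Plan — status contractor ✓ (not excluded); service 612 days ≥ 60 days ✓ → eligible.
Transit Subsidy — status contractor ✓ (not excluded); service 612 days ≥ 9 months (≈270 days) ✓ → eligible.
Bereavement Leave — service 612 days < 2 years (≈730 days) ✗ → not eligible.
Charitable Gift Match — service 612 days ≥ 30 days ✓; age 31 ≥ 21 ✓ → eligible.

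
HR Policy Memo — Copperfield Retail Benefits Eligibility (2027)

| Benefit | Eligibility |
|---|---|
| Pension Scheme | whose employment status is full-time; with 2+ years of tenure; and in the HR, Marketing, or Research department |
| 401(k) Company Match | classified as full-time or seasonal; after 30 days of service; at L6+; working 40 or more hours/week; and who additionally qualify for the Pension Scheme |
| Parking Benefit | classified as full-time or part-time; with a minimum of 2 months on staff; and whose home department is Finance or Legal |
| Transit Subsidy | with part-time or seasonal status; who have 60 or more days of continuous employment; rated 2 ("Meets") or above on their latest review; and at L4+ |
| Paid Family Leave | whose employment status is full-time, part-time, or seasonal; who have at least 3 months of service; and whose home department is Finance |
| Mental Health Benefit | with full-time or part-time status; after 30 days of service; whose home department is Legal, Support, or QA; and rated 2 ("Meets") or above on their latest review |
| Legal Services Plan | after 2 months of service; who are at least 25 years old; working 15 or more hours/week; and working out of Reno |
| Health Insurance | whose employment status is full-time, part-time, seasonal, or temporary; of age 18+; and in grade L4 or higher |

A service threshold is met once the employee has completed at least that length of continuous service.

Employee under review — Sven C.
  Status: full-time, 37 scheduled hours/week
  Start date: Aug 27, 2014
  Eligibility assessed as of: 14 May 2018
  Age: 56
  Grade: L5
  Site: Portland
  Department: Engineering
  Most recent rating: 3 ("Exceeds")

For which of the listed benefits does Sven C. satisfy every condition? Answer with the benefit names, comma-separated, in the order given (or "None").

Service from Aug 27, 2014 to 14 May 2018: 1356 days.
Pension Scheme — status full-time ✓; service 1356 days ≥ 2 years (≈730 days) ✓; dept Engineering ✗ → not eligible.
401(k) Company Match — status full-time ✓; service 1356 days ≥ 30 days ✓; grade L5 < L6 ✗ → not eligible.
Parking Benefit — status full-time ✓; service 1356 days ≥ 2 months (≈60 days) ✓; dept Engineering ✗ → not eligible.
Transit Subsidy — status full-time ✗ (requires part-time or seasonal) → not eligible.
Paid Family Leave — status full-time ✓; service 1356 days ≥ 3 months (≈90 days) ✓; dept Engineering ✗ → not eligible.
Mental Health Benefit — status full-time ✓; service 1356 days ≥ 30 days ✓; dept Engineering ✗ → not eligible.
Legal Services Plan — service 1356 days ≥ 2 months (≈60 days) ✓; age 56 ≥ 25 ✓; 37 hrs/wk ≥ 15 ✓; site Portland ✗ (not Reno) → not eligible.
Health Insurance — status full-time ✓; age 56 ≥ 18 ✓; grade L5 ≥ L4 ✓ → eligible.

Health Insurance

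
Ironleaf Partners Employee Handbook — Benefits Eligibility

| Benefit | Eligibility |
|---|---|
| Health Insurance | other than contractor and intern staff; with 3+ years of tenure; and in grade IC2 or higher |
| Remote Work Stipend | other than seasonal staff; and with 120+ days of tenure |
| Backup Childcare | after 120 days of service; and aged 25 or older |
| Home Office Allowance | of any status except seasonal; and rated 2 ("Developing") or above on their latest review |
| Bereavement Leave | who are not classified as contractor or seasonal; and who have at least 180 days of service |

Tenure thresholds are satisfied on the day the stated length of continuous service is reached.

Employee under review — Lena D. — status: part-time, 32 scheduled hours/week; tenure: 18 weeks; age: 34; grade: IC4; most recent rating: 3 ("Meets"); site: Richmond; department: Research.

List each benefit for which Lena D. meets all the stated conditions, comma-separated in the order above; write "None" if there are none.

Health Insurance — status part-time ✓ (not excluded); service 18 weeks < 3 years (≈1095 days) ✗ → not eligible.
Remote Work Stipend — status part-time ✓ (not excluded); service 18 weeks ≥ 120 days ✓ → eligible.
Backup Childcare — service 18 weeks ≥ 120 days ✓; age 34 ≥ 25 ✓ → eligible.
Home Office Allowance — status part-time ✓ (not excluded); rating 3 ≥ 2 ✓ → eligible.
Bereavement Leave — status part-time ✓ (not excluded); service 18 weeks < 180 days ✗ → not eligible.

Remote Work Stipend, Backup Childcare, Home Office Allowance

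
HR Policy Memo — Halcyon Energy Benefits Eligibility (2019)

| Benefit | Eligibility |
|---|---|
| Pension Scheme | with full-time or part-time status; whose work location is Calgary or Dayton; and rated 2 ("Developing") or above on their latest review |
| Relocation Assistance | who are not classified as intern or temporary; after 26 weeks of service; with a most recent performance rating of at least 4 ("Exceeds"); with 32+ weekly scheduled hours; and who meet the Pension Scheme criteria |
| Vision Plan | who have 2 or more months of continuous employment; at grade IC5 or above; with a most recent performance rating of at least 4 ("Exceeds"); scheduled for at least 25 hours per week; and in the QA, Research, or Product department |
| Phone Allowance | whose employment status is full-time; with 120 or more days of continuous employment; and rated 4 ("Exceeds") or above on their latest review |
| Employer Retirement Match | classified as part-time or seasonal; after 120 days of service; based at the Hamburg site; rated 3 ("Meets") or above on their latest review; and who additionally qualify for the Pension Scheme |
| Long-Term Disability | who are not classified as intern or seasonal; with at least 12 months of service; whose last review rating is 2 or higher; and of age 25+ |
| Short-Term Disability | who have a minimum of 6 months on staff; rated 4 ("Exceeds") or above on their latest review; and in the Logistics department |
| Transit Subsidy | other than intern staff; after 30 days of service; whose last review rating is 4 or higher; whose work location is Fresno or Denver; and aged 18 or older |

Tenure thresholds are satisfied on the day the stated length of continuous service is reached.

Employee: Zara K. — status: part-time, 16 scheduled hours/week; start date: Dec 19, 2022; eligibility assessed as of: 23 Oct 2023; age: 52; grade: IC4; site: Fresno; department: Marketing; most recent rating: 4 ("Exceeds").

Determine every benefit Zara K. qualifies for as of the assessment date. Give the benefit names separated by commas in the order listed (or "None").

Transit Subsidy

Service from Dec 19, 2022 to 23 Oct 2023: 308 days.
Pension Scheme — status part-time ✓; site Fresno ✗ (not Calgary or Dayton) → not eligible.
Relocation Assistance — status part-time ✓ (not excluded); service 308 days ≥ 26 weeks (≈182 days) ✓; rating 4 ≥ 4 ✓; 16 hrs/wk < 32 ✗ → not eligible.
Vision Plan — service 308 days ≥ 2 months (≈60 days) ✓; grade IC4 < IC5 ✗ → not eligible.
Phone Allowance — status part-time ✗ (requires full-time) → not eligible.
Employer Retirement Match — status part-time ✓; service 308 days ≥ 120 days ✓; site Fresno ✗ (not Hamburg) → not eligible.
Long-Term Disability — status part-time ✓ (not excluded); service 308 days < 12 months (≈360 days) ✗ → not eligible.
Short-Term Disability — service 308 days ≥ 6 months (≈180 days) ✓; rating 4 ≥ 4 ✓; dept Marketing ✗ → not eligible.
Transit Subsidy — status part-time ✓ (not excluded); service 308 days ≥ 30 days ✓; rating 4 ≥ 4 ✓; site Fresno ✓; age 52 ≥ 18 ✓ → eligible.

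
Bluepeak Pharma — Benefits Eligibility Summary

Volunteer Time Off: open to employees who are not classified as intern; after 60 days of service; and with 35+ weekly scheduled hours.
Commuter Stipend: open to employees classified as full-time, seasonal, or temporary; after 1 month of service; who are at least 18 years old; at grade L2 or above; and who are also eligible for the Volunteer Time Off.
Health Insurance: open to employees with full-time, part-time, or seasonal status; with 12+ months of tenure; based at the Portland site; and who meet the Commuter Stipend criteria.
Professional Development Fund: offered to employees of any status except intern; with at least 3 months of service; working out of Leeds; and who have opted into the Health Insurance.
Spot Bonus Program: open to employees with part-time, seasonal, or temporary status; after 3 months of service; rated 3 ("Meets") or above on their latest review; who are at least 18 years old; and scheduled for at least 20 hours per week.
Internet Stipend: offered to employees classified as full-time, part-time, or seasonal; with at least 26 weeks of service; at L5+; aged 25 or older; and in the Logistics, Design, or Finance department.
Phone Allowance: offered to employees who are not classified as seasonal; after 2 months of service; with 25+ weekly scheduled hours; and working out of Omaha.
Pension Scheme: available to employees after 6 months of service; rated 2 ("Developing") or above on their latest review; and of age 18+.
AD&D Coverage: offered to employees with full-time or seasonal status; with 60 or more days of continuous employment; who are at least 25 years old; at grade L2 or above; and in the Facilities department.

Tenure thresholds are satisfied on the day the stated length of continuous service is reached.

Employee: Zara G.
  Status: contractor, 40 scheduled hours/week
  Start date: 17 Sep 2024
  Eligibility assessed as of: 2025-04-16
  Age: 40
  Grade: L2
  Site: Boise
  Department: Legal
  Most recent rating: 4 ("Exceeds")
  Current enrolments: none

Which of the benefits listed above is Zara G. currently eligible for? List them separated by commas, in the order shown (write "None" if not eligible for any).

Service from 17 Sep 2024 to 2025-04-16: 211 days.
Volunteer Time Off — status contractor ✓ (not excluded); service 211 days ≥ 60 days ✓; 40 hrs/wk ≥ 35 ✓ → eligible.
Commuter Stipend — status contractor ✗ (requires full-time, seasonal, or temporary) → not eligible.
Health Insurance — status contractor ✗ (requires full-time, part-time, or seasonal) → not eligible.
Professional Development Fund — status contractor ✓ (not excluded); service 211 days ≥ 3 months (≈90 days) ✓; site Boise ✗ (not Leeds) → not eligible.
Spot Bonus Program — status contractor ✗ (requires part-time, seasonal, or temporary) → not eligible.
Internet Stipend — status contractor ✗ (requires full-time, part-time, or seasonal) → not eligible.
Phone Allowance — status contractor ✓ (not excluded); service 211 days ≥ 2 months (≈60 days) ✓; 40 hrs/wk ≥ 25 ✓; site Boise ✗ (not Omaha) → not eligible.
Pension Scheme — service 211 days ≥ 6 months (≈180 days) ✓; rating 4 ≥ 2 ✓; age 40 ≥ 18 ✓ → eligible.
AD&D Coverage — status contractor ✗ (requires full-time or seasonal) → not eligible.

Volunteer Time Off, Pension Scheme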